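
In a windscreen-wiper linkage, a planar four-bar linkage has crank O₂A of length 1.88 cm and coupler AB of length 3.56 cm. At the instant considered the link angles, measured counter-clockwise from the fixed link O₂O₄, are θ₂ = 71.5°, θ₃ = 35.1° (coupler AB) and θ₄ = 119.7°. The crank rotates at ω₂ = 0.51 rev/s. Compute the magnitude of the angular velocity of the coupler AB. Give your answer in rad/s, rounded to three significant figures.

ω₂ = 3.204 rad/s (from 0.51 rev/s).
Differentiating the loop-closure r₂e^{iθ₂}+r₃e^{iθ₃}=r₁+r₄e^{iθ₄} gives r₂ω₂e^{iθ₂}+r₃ω₃e^{iθ₃}=r₄ω₄e^{iθ₄}.
Eliminating the other unknown: ω₃ = r₂ω₂ sin(θ₄−θ₂) / [r₃ sin(θ₃−θ₄)].
Numerator sine = +0.74548; denominator sine = -0.99556.
Result = 0.0188·3.204·(+0.74548) / (0.0356·(-0.99556)) = -1.2671 rad/s; magnitude 1.2671 rad/s.

1.27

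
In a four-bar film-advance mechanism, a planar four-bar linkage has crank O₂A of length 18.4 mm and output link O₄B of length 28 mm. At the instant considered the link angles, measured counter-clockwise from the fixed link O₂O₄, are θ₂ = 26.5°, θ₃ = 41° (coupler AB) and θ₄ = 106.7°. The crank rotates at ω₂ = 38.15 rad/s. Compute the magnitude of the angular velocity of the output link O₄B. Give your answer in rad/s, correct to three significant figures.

ω₂ = 38.15 rad/s
Differentiating the loop-closure r₂e^{iθ₂}+r₃e^{iθ₃}=r₁+r₄e^{iθ₄} gives r₂ω₂e^{iθ₂}+r₃ω₃e^{iθ₃}=r₄ω₄e^{iθ₄}.
Eliminating the other unknown: ω₄ = r₂ω₂ sin(θ₂−θ₃) / [r₄ sin(θ₄−θ₃)].
Numerator sine = -0.25038; denominator sine = +0.91140.
Result = 0.0184·38.15·(-0.25038) / (0.028·(+0.91140)) = -6.8872 rad/s; magnitude 6.8872 rad/s.

6.89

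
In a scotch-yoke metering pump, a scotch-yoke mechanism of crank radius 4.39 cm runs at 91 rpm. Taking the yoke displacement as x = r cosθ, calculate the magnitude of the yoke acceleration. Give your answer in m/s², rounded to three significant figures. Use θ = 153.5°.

ω = 9.529 rad/s (from 91 rpm).
x = r cosθ ⇒ ẍ = −rω² cosθ (ω constant).
|a| = rω²|cosθ| = 0.0439·(9.529)²·|cos 153.5°| = 3.5678 m/s².

3.57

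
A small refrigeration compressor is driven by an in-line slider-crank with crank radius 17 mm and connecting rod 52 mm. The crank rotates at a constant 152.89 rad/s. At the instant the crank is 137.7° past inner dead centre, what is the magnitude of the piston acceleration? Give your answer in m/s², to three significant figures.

278

ω = 152.9 rad/s
x(θ) = r cosθ + √(L² − r² sin²θ); with ω constant, a = ω²·d²x/dθ².
d²x/dθ² = −r cosθ − r²(cos2θ)/√u − r⁴ sin²2θ/(4u^{3/2}),  u = L² − r² sin²θ = 0.0025731 m².
Substituting r = 0.017 m, L = 0.052 m, θ = 137.7°: d²x/dθ² = +0.011879 m.
a = ω²·d²x/dθ² = (152.9)²·(+0.011879) = +277.68 m/s²;  |a| = 277.68 m/s².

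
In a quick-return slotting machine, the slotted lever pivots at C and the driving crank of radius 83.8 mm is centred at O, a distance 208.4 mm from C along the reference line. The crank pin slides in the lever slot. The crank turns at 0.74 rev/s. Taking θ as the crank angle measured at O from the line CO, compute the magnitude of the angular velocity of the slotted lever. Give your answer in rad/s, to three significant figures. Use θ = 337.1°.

ω = 4.65 rad/s (from 0.74 rev/s).
Crank pin A relative to C: A = (d + r cosθ, r sinθ); lever angle φ = atan2(r sinθ, d + r cosθ).
Differentiating tanφ: φ̇ = rω(d cosθ + r)/(d² + r² + 2dr cosθ).
d² + r² + 2dr cosθ = |CA|² = 0.082628 m²;  d cosθ + r = +0.27578 m.
|ω_lever| = |0.0838·4.65·+0.27578| / 0.082628 = 1.3004 rad/s.

1.30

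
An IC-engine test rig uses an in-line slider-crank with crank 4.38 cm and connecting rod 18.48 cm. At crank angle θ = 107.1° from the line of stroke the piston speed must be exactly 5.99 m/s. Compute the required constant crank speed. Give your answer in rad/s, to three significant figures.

154

For an in-line slider-crank, |v_piston| = rω|sinθ|·[1 + r cosθ/√(L² − r² sin²θ)].
With r = 0.0438 m, L = 0.1848 m, θ = 107.1°: the bracketed kinematic factor |dx/dθ| = 0.038868 m.
ω = v/|dx/dθ| = 5.99/0.038868 = 154.11 rad/s.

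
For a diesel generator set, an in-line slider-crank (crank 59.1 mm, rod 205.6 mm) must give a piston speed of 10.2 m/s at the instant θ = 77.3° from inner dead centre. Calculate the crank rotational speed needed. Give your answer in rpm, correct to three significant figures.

For an in-line slider-crank, |v_piston| = rω|sinθ|·[1 + r cosθ/√(L² − r² sin²θ)].
With r = 0.0591 m, L = 0.2056 m, θ = 77.3°: the bracketed kinematic factor |dx/dθ| = 0.06145 m.
ω = v/|dx/dθ| = 10.2/0.06145 = 165.99 rad/s.
N = 60ω/(2π) = 1585.1 rpm.

1590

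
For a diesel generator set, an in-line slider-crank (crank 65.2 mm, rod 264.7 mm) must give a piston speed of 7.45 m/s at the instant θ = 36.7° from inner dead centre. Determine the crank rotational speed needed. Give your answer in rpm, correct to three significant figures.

For an in-line slider-crank, |v_piston| = rω|sinθ|·[1 + r cosθ/√(L² − r² sin²θ)].
With r = 0.0652 m, L = 0.2647 m, θ = 36.7°: the bracketed kinematic factor |dx/dθ| = 0.046745 m.
ω = v/|dx/dθ| = 7.45/0.046745 = 159.37 rad/s.
N = 60ω/(2π) = 1521.9 rpm.

1520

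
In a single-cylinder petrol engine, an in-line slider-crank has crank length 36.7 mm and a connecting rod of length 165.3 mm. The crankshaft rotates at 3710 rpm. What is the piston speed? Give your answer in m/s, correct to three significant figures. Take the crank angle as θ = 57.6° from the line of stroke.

ω = 2π·3710/60 = 388.5 rad/s
For an in-line slider-crank, x = r cosθ + √(L² − r² sin²θ), so v = −rω sinθ·[1 + r cosθ/√(L² − r² sin²θ)].
With r = 0.0367 m, L = 0.1653 m, θ = 57.6°: √(L² − r² sin²θ) = 0.16237 m.
v = −0.0367·388.5·0.84433·[1 + 0.0367·0.53583/0.16237] = -13.497 m/s.
|v| = 13.497 m/s.

13.5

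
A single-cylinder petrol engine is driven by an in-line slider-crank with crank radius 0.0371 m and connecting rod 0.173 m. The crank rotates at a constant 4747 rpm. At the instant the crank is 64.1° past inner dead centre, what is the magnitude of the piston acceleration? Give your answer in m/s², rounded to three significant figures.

2780

ω = 2π·4747/60 = 497.1 rad/s
x(θ) = r cosθ + √(L² − r² sin²θ); with ω constant, a = ω²·d²x/dθ².
d²x/dθ² = −r cosθ − r²(cos2θ)/√u − r⁴ sin²2θ/(4u^{3/2}),  u = L² − r² sin²θ = 0.0288152 m².
Substituting r = 0.0371 m, L = 0.173 m, θ = 64.1°: d²x/dθ² = -0.011251 m.
a = ω²·d²x/dθ² = (497.1)²·(-0.011251) = -2780.2 m/s²;  |a| = 2780.2 m/s².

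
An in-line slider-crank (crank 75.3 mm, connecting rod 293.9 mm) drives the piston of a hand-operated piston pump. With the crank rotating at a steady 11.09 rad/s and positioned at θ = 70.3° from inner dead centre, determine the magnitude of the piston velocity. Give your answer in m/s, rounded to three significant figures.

0.856

ω = 11.09 rad/s
For an in-line slider-crank, x = r cosθ + √(L² − r² sin²θ), so v = −rω sinθ·[1 + r cosθ/√(L² − r² sin²θ)].
With r = 0.0753 m, L = 0.2939 m, θ = 70.3°: √(L² − r² sin²θ) = 0.28522 m.
v = −0.0753·11.09·0.94147·[1 + 0.0753·0.33710/0.28522] = -0.85617 m/s.
|v| = 0.85617 m/s.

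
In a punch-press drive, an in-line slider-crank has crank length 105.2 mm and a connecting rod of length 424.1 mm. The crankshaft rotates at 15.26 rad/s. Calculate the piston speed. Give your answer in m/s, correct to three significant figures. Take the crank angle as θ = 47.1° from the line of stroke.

1.38

ω = 15.26 rad/s
For an in-line slider-crank, x = r cosθ + √(L² − r² sin²θ), so v = −rω sinθ·[1 + r cosθ/√(L² − r² sin²θ)].
With r = 0.1052 m, L = 0.4241 m, θ = 47.1°: √(L² − r² sin²θ) = 0.41704 m.
v = −0.1052·15.26·0.73254·[1 + 0.1052·0.68072/0.41704] = -1.3779 m/s.
|v| = 1.3779 m/s.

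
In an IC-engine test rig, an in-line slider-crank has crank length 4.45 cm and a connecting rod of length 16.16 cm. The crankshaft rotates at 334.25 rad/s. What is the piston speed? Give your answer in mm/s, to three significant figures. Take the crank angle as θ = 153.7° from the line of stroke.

ω = 334.2 rad/s
For an in-line slider-crank, x = r cosθ + √(L² − r² sin²θ), so v = −rω sinθ·[1 + r cosθ/√(L² − r² sin²θ)].
With r = 0.0445 m, L = 0.1616 m, θ = 153.7°: √(L² − r² sin²θ) = 0.16039 m.
v = −0.0445·334.2·0.44307·[1 + 0.0445·-0.89649/0.16039] = -4.9511 m/s.
|v| = 4.9511 m/s = 4951.1 mm/s.

4950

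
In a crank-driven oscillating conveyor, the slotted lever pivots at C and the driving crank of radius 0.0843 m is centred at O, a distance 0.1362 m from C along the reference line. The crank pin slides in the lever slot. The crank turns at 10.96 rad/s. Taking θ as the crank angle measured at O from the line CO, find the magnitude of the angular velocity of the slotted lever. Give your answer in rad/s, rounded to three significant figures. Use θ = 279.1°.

3.34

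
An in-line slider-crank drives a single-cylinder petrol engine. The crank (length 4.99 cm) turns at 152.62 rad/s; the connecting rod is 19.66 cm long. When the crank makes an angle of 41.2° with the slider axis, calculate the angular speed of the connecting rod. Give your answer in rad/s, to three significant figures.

ω = 152.6 rad/s
The rod makes angle φ with the slider axis where L sinφ = r sinθ; differentiating, L cosφ·φ̇ = r ω cosθ.
L cosφ = √(L² − r² sin²θ) = 0.19383 m.
|ω_rod| = r ω |cosθ| / √(L² − r² sin²θ) = 0.0499·152.6·0.75241/0.19383 = 29.563 rad/s.

29.6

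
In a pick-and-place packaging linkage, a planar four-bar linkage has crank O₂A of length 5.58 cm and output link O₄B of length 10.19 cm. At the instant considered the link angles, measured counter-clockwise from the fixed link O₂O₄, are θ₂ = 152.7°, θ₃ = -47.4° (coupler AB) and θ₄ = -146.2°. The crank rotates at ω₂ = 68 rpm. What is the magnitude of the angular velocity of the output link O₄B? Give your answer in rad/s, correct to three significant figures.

ω₂ = 7.121 rad/s (from 68 rpm).
Differentiating the loop-closure r₂e^{iθ₂}+r₃e^{iθ₃}=r₁+r₄e^{iθ₄} gives r₂ω₂e^{iθ₂}+r₃ω₃e^{iθ₃}=r₄ω₄e^{iθ₄}.
Eliminating the other unknown: ω₄ = r₂ω₂ sin(θ₂−θ₃) / [r₄ sin(θ₄−θ₃)].
Numerator sine = -0.34366; denominator sine = -0.98823.
Result = 0.0558·7.121·(-0.34366) / (0.1019·(-0.98823)) = +1.356 rad/s; magnitude 1.356 rad/s.

1.36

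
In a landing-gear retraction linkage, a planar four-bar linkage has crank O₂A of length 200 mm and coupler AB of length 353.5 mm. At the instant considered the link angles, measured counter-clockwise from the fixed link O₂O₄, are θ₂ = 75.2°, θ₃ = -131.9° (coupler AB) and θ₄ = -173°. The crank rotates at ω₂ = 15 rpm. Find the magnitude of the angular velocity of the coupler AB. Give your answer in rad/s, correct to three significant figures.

1.26

ω₂ = 1.571 rad/s (from 15 rpm).
Differentiating the loop-closure r₂e^{iθ₂}+r₃e^{iθ₃}=r₁+r₄e^{iθ₄} gives r₂ω₂e^{iθ₂}+r₃ω₃e^{iθ₃}=r₄ω₄e^{iθ₄}.
Eliminating the other unknown: ω₃ = r₂ω₂ sin(θ₄−θ₂) / [r₃ sin(θ₃−θ₄)].
Numerator sine = +0.92849; denominator sine = +0.65738.
Result = 0.2·1.571·(+0.92849) / (0.3535·(+0.65738)) = +1.2552 rad/s; magnitude 1.2552 rad/s.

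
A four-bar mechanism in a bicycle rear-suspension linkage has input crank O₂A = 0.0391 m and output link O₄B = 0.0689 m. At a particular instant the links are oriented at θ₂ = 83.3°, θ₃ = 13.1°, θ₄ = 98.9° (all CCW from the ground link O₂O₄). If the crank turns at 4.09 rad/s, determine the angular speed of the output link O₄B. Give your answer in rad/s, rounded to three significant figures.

2.19

ω₂ = 4.09 rad/s
Differentiating the loop-closure r₂e^{iθ₂}+r₃e^{iθ₃}=r₁+r₄e^{iθ₄} gives r₂ω₂e^{iθ₂}+r₃ω₃e^{iθ₃}=r₄ω₄e^{iθ₄}.
Eliminating the other unknown: ω₄ = r₂ω₂ sin(θ₂−θ₃) / [r₄ sin(θ₄−θ₃)].
Numerator sine = +0.94088; denominator sine = +0.99731.
Result = 0.0391·4.09·(+0.94088) / (0.0689·(+0.99731)) = +2.1897 rad/s; magnitude 2.1897 rad/s.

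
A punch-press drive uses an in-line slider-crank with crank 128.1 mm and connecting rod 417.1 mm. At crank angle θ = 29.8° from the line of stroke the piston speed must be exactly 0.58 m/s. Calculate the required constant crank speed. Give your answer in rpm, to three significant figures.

68.5

For an in-line slider-crank, |v_piston| = rω|sinθ|·[1 + r cosθ/√(L² − r² sin²θ)].
With r = 0.1281 m, L = 0.4171 m, θ = 29.8°: the bracketed kinematic factor |dx/dθ| = 0.08083 m.
ω = v/|dx/dθ| = 0.58/0.08083 = 7.1755 rad/s.
N = 60ω/(2π) = 68.521 rpm.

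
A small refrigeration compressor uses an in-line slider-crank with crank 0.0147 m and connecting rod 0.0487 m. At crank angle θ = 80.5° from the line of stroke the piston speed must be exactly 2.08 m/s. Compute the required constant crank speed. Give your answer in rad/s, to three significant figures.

For an in-line slider-crank, |v_piston| = rω|sinθ|·[1 + r cosθ/√(L² − r² sin²θ)].
With r = 0.0147 m, L = 0.0487 m, θ = 80.5°: the bracketed kinematic factor |dx/dθ| = 0.015255 m.
ω = v/|dx/dθ| = 2.08/0.015255 = 136.35 rad/s.

136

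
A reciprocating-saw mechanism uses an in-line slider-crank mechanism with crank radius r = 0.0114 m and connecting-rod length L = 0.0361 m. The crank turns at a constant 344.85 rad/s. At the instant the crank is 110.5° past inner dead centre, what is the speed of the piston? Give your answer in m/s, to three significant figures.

ω = 344.9 rad/s
For an in-line slider-crank, x = r cosθ + √(L² − r² sin²θ), so v = −rω sinθ·[1 + r cosθ/√(L² − r² sin²θ)].
With r = 0.0114 m, L = 0.0361 m, θ = 110.5°: √(L² − r² sin²θ) = 0.034485 m.
v = −0.0114·344.9·0.93667·[1 + 0.0114·-0.35021/0.034485] = -3.256 m/s.
|v| = 3.256 m/s.

3.26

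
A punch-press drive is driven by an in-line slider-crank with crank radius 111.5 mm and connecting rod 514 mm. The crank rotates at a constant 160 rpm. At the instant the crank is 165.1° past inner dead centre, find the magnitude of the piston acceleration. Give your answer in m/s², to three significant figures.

24.3

ω = 2π·160/60 = 16.76 rad/s
x(θ) = r cosθ + √(L² − r² sin²θ); with ω constant, a = ω²·d²x/dθ².
d²x/dθ² = −r cosθ − r²(cos2θ)/√u − r⁴ sin²2θ/(4u^{3/2}),  u = L² − r² sin²θ = 0.263374 m².
Substituting r = 0.1115 m, L = 0.514 m, θ = 165.1°: d²x/dθ² = +0.086659 m.
a = ω²·d²x/dθ² = (16.76)²·(+0.086659) = +24.328 m/s²;  |a| = 24.328 m/s².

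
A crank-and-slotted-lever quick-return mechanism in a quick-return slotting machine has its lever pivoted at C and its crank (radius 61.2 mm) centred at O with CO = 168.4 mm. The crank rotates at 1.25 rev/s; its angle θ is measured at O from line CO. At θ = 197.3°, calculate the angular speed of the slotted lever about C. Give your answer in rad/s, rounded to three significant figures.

3.85

ω = 7.854 rad/s (from 1.25 rev/s).
Crank pin A relative to C: A = (d + r cosθ, r sinθ); lever angle φ = atan2(r sinθ, d + r cosθ).
Differentiating tanφ: φ̇ = rω(d cosθ + r)/(d² + r² + 2dr cosθ).
d² + r² + 2dr cosθ = |CA|² = 0.0124243 m²;  d cosθ + r = -0.099582 m.
|ω_lever| = |0.0612·7.854·-0.099582| / 0.0124243 = 3.8526 rad/s.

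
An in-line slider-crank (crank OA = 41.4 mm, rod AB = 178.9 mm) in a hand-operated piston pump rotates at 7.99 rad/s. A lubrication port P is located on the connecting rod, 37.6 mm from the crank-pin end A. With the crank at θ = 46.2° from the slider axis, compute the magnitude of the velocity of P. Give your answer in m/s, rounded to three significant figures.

ω = 7.99 rad/s.  Crank-pin speed |V_A| = rω = 0.33079 m/s, perpendicular to OA.
Rod angle: sinφ = −(r/L) sinθ ⇒ φ = -9.615°; ω_rod = −rω cosθ/√(L²−r²sin²θ) = -1.298 rad/s.
V_P = V_A + ω_rod × AP, with AP = 0.0376 m along the rod.
Components: V_Px = −rω sinθ − a·ω_rod·sinφ = -0.2469 m/s;  V_Py = rω cosθ + a·ω_rod·cosφ = +0.18083 m/s.
|V_P| = √(V_Px² + V_Py²) = 0.30604 m/s.

0.306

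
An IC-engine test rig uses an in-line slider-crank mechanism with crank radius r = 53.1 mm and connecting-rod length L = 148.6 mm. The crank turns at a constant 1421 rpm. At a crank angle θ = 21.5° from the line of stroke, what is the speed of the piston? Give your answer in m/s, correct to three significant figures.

ω = 2π·1421/60 = 148.8 rad/s
For an in-line slider-crank, x = r cosθ + √(L² − r² sin²θ), so v = −rω sinθ·[1 + r cosθ/√(L² − r² sin²θ)].
With r = 0.0531 m, L = 0.1486 m, θ = 21.5°: √(L² − r² sin²θ) = 0.14732 m.
v = −0.0531·148.8·0.36650·[1 + 0.0531·0.93042/0.14732] = -3.8671 m/s.
|v| = 3.8671 m/s.

3.87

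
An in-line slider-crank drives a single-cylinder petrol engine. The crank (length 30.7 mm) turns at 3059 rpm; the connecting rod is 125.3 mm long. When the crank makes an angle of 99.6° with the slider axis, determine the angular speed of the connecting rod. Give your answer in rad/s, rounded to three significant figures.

13.5

ω = 320.3 rad/s (converted from 3059 rpm).
The rod makes angle φ with the slider axis where L sinφ = r sinθ; differentiating, L cosφ·φ̇ = r ω cosθ.
L cosφ = √(L² − r² sin²θ) = 0.12159 m.
|ω_rod| = r ω |cosθ| / √(L² − r² sin²θ) = 0.0307·320.3·0.16677/0.12159 = 13.489 rad/s.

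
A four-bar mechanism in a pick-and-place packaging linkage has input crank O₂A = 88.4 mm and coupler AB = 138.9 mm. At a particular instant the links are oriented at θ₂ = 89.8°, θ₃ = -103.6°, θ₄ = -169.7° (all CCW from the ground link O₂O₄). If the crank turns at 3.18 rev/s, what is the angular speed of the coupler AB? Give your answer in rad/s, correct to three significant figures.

ω₂ = 19.98 rad/s (from 3.18 rev/s).
Differentiating the loop-closure r₂e^{iθ₂}+r₃e^{iθ₃}=r₁+r₄e^{iθ₄} gives r₂ω₂e^{iθ₂}+r₃ω₃e^{iθ₃}=r₄ω₄e^{iθ₄}.
Eliminating the other unknown: ω₃ = r₂ω₂ sin(θ₄−θ₂) / [r₃ sin(θ₃−θ₄)].
Numerator sine = +0.98325; denominator sine = +0.91425.
Result = 0.0884·19.98·(+0.98325) / (0.1389·(+0.91425)) = +13.676 rad/s; magnitude 13.676 rad/s.

13.7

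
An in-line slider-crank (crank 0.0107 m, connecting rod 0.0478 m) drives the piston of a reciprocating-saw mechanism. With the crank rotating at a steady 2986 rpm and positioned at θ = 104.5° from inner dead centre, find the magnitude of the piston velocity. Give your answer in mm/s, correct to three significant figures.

3050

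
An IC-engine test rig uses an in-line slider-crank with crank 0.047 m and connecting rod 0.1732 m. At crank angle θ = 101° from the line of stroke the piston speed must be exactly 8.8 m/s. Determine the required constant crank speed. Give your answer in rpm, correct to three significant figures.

1920

For an in-line slider-crank, |v_piston| = rω|sinθ|·[1 + r cosθ/√(L² − r² sin²θ)].
With r = 0.047 m, L = 0.1732 m, θ = 101°: the bracketed kinematic factor |dx/dθ| = 0.043658 m.
ω = v/|dx/dθ| = 8.8/0.043658 = 201.57 rad/s.
N = 60ω/(2π) = 1924.8 rpm.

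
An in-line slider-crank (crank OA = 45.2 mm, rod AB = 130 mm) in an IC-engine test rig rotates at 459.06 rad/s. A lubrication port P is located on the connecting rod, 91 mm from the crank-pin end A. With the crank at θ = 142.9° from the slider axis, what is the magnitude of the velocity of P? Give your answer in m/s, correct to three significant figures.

ω = 459.1 rad/s.  Crank-pin speed |V_A| = rω = 20.75 m/s, perpendicular to OA.
Rod angle: sinφ = −(r/L) sinθ ⇒ φ = -12.107°; ω_rod = −rω cosθ/√(L²−r²sin²θ) = +130.2 rad/s.
V_P = V_A + ω_rod × AP, with AP = 0.091 m along the rod.
Components: V_Px = −rω sinθ − a·ω_rod·sinφ = -10.031 m/s;  V_Py = rω cosθ + a·ω_rod·cosφ = -4.9648 m/s.
|V_P| = √(V_Px² + V_Py²) = 11.193 m/s.

11.2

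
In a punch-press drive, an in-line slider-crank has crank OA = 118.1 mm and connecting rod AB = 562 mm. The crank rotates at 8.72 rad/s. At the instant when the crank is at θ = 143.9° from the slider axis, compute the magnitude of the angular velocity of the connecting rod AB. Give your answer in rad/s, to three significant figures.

ω = 8.72 rad/s
The rod makes angle φ with the slider axis where L sinφ = r sinθ; differentiating, L cosφ·φ̇ = r ω cosθ.
L cosφ = √(L² − r² sin²θ) = 0.55768 m.
|ω_rod| = r ω |cosθ| / √(L² − r² sin²θ) = 0.1181·8.72·0.80799/0.55768 = 1.4921 rad/s.

1.49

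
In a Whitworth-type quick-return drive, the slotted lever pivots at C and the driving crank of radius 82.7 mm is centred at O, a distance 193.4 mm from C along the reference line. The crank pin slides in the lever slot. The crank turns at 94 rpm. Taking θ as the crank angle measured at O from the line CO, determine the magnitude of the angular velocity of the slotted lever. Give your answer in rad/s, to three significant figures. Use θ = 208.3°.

4.43

ω = 9.844 rad/s (from 94 rpm).
Crank pin A relative to C: A = (d + r cosθ, r sinθ); lever angle φ = atan2(r sinθ, d + r cosθ).
Differentiating tanφ: φ̇ = rω(d cosθ + r)/(d² + r² + 2dr cosθ).
d² + r² + 2dr cosθ = |CA|² = 0.0160778 m²;  d cosθ + r = -0.087584 m.
|ω_lever| = |0.0827·9.844·-0.087584| / 0.0160778 = 4.4347 rad/s.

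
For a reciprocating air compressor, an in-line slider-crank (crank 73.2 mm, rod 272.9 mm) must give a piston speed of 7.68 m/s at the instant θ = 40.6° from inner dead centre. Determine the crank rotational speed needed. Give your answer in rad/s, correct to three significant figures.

For an in-line slider-crank, |v_piston| = rω|sinθ|·[1 + r cosθ/√(L² − r² sin²θ)].
With r = 0.0732 m, L = 0.2729 m, θ = 40.6°: the bracketed kinematic factor |dx/dθ| = 0.05749 m.
ω = v/|dx/dθ| = 7.68/0.05749 = 133.59 rad/s.

134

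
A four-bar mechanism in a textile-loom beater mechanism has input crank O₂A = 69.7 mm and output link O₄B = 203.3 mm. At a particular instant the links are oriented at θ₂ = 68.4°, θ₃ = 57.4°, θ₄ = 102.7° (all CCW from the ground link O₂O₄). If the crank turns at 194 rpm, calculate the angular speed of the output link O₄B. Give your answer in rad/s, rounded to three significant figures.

1.87

ω₂ = 20.32 rad/s (from 194 rpm).
Differentiating the loop-closure r₂e^{iθ₂}+r₃e^{iθ₃}=r₁+r₄e^{iθ₄} gives r₂ω₂e^{iθ₂}+r₃ω₃e^{iθ₃}=r₄ω₄e^{iθ₄}.
Eliminating the other unknown: ω₄ = r₂ω₂ sin(θ₂−θ₃) / [r₄ sin(θ₄−θ₃)].
Numerator sine = +0.19081; denominator sine = +0.71080.
Result = 0.0697·20.32·(+0.19081) / (0.2033·(+0.71080)) = +1.8697 rad/s; magnitude 1.8697 rad/s.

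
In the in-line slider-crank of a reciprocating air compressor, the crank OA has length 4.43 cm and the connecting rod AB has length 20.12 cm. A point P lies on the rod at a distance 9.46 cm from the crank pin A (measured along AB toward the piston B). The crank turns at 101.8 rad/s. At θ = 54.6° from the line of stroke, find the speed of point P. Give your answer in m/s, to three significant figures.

ω = 101.8 rad/s.  Crank-pin speed |V_A| = rω = 4.5097 m/s, perpendicular to OA.
Rod angle: sinφ = −(r/L) sinθ ⇒ φ = -10.339°; ω_rod = −rω cosθ/√(L²−r²sin²θ) = -13.198 rad/s.
V_P = V_A + ω_rod × AP, with AP = 0.0946 m along the rod.
Components: V_Px = −rω sinθ − a·ω_rod·sinφ = -3.9001 m/s;  V_Py = rω cosθ + a·ω_rod·cosφ = +1.3841 m/s.
|V_P| = √(V_Px² + V_Py²) = 4.1384 m/s.

4.14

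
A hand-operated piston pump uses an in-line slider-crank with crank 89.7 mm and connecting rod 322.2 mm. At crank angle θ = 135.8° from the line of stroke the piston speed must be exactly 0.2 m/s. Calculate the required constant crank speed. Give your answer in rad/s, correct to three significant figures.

For an in-line slider-crank, |v_piston| = rω|sinθ|·[1 + r cosθ/√(L² − r² sin²θ)].
With r = 0.0897 m, L = 0.3222 m, θ = 135.8°: the bracketed kinematic factor |dx/dθ| = 0.049812 m.
ω = v/|dx/dθ| = 0.2/0.049812 = 4.0151 rad/s.

4.02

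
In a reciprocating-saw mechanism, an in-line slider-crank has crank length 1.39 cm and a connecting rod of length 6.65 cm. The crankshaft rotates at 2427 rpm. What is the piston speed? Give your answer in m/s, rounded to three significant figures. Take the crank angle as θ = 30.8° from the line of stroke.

ω = 2π·2427/60 = 254.2 rad/s
For an in-line slider-crank, x = r cosθ + √(L² − r² sin²θ), so v = −rω sinθ·[1 + r cosθ/√(L² − r² sin²θ)].
With r = 0.0139 m, L = 0.0665 m, θ = 30.8°: √(L² − r² sin²θ) = 0.066118 m.
v = −0.0139·254.2·0.51204·[1 + 0.0139·0.85896/0.066118] = -2.1356 m/s.
|v| = 2.1356 m/s.

2.14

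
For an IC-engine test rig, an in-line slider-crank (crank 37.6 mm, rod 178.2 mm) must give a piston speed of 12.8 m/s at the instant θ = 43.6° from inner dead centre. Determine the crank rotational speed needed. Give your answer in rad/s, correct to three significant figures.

For an in-line slider-crank, |v_piston| = rω|sinθ|·[1 + r cosθ/√(L² − r² sin²θ)].
With r = 0.0376 m, L = 0.1782 m, θ = 43.6°: the bracketed kinematic factor |dx/dθ| = 0.029934 m.
ω = v/|dx/dθ| = 12.8/0.029934 = 427.6 rad/s.

428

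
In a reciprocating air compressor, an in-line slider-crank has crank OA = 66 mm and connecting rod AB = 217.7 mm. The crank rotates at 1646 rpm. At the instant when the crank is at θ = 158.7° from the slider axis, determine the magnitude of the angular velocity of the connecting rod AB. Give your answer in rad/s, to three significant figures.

ω = 172.4 rad/s (converted from 1646 rpm).
The rod makes angle φ with the slider axis where L sinφ = r sinθ; differentiating, L cosφ·φ̇ = r ω cosθ.
L cosφ = √(L² − r² sin²θ) = 0.21638 m.
|ω_rod| = r ω |cosθ| / √(L² − r² sin²θ) = 0.066·172.4·0.93169/0.21638 = 48.985 rad/s.

49.0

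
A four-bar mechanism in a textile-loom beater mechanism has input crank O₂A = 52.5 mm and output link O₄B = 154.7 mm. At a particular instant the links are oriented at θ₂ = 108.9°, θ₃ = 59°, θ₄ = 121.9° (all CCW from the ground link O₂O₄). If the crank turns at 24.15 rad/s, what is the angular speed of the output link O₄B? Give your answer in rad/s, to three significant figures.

ω₂ = 24.15 rad/s
Differentiating the loop-closure r₂e^{iθ₂}+r₃e^{iθ₃}=r₁+r₄e^{iθ₄} gives r₂ω₂e^{iθ₂}+r₃ω₃e^{iθ₃}=r₄ω₄e^{iθ₄}.
Eliminating the other unknown: ω₄ = r₂ω₂ sin(θ₂−θ₃) / [r₄ sin(θ₄−θ₃)].
Numerator sine = +0.76492; denominator sine = +0.89021.
Result = 0.0525·24.15·(+0.76492) / (0.1547·(+0.89021)) = +7.0422 rad/s; magnitude 7.0422 rad/s.

7.04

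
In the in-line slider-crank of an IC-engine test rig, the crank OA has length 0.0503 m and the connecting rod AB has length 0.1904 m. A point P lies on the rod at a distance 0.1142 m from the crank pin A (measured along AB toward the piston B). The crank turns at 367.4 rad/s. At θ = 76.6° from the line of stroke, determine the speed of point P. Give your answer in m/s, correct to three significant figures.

18.7

ω = 367.4 rad/s.  Crank-pin speed |V_A| = rω = 18.48 m/s, perpendicular to OA.
Rod angle: sinφ = −(r/L) sinθ ⇒ φ = -14.891°; ω_rod = −rω cosθ/√(L²−r²sin²θ) = -23.275 rad/s.
V_P = V_A + ω_rod × AP, with AP = 0.1142 m along the rod.
Components: V_Px = −rω sinθ − a·ω_rod·sinφ = -18.66 m/s;  V_Py = rω cosθ + a·ω_rod·cosφ = +1.714 m/s.
|V_P| = √(V_Px² + V_Py²) = 18.739 m/s.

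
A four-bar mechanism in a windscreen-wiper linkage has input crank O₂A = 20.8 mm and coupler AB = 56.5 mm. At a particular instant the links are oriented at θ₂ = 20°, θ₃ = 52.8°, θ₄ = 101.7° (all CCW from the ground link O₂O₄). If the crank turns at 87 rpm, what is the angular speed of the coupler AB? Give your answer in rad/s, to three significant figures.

4.40

ω₂ = 9.111 rad/s (from 87 rpm).
Differentiating the loop-closure r₂e^{iθ₂}+r₃e^{iθ₃}=r₁+r₄e^{iθ₄} gives r₂ω₂e^{iθ₂}+r₃ω₃e^{iθ₃}=r₄ω₄e^{iθ₄}.
Eliminating the other unknown: ω₃ = r₂ω₂ sin(θ₄−θ₂) / [r₃ sin(θ₃−θ₄)].
Numerator sine = +0.98953; denominator sine = -0.75356.
Result = 0.0208·9.111·(+0.98953) / (0.0565·(-0.75356)) = -4.4042 rad/s; magnitude 4.4042 rad/s.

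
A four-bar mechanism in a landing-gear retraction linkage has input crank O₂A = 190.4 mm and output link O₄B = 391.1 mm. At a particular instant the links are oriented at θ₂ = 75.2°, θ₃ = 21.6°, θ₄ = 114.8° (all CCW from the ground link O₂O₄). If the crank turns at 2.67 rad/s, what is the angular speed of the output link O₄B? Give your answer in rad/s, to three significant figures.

ω₂ = 2.67 rad/s
Differentiating the loop-closure r₂e^{iθ₂}+r₃e^{iθ₃}=r₁+r₄e^{iθ₄} gives r₂ω₂e^{iθ₂}+r₃ω₃e^{iθ₃}=r₄ω₄e^{iθ₄}.
Eliminating the other unknown: ω₄ = r₂ω₂ sin(θ₂−θ₃) / [r₄ sin(θ₄−θ₃)].
Numerator sine = +0.80489; denominator sine = +0.99844.
Result = 0.1904·2.67·(+0.80489) / (0.3911·(+0.99844)) = +1.0479 rad/s; magnitude 1.0479 rad/s.

1.05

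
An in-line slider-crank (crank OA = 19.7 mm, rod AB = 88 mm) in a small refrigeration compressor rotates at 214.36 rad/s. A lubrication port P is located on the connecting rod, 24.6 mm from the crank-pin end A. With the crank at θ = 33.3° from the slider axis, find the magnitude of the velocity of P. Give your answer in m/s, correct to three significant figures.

3.52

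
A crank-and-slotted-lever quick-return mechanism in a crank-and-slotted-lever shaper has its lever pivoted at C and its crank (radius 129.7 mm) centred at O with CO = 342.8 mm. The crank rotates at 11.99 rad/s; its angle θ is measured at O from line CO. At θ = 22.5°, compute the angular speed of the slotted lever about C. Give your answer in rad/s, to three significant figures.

ω = 11.99 rad/s
Crank pin A relative to C: A = (d + r cosθ, r sinθ); lever angle φ = atan2(r sinθ, d + r cosθ).
Differentiating tanφ: φ̇ = rω(d cosθ + r)/(d² + r² + 2dr cosθ).
d² + r² + 2dr cosθ = |CA|² = 0.216487 m²;  d cosθ + r = +0.44641 m.
|ω_lever| = |0.1297·11.99·+0.44641| / 0.216487 = 3.2067 rad/s.

3.21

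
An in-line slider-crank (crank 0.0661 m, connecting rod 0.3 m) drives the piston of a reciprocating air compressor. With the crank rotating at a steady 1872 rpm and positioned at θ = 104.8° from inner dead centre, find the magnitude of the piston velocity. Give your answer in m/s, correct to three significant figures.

ω = 2π·1872/60 = 196 rad/s
For an in-line slider-crank, x = r cosθ + √(L² − r² sin²θ), so v = −rω sinθ·[1 + r cosθ/√(L² − r² sin²θ)].
With r = 0.0661 m, L = 0.3 m, θ = 104.8°: √(L² − r² sin²θ) = 0.29311 m.
v = −0.0661·196·0.96682·[1 + 0.0661·-0.25545/0.29311] = -11.806 m/s.
|v| = 11.806 m/s.

11.8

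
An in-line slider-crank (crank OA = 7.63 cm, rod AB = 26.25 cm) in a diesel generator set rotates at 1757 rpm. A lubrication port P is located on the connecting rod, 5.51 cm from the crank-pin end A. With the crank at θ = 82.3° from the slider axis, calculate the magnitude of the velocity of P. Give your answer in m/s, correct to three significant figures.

ω = 184 rad/s.  Crank-pin speed |V_A| = rω = 14.039 m/s, perpendicular to OA.
Rod angle: sinφ = −(r/L) sinθ ⇒ φ = -16.741°; ω_rod = −rω cosθ/√(L²−r²sin²θ) = -7.4828 rad/s.
V_P = V_A + ω_rod × AP, with AP = 0.0551 m along the rod.
Components: V_Px = −rω sinθ − a·ω_rod·sinφ = -14.031 m/s;  V_Py = rω cosθ + a·ω_rod·cosφ = +1.4862 m/s.
|V_P| = √(V_Px² + V_Py²) = 14.109 m/s.

14.1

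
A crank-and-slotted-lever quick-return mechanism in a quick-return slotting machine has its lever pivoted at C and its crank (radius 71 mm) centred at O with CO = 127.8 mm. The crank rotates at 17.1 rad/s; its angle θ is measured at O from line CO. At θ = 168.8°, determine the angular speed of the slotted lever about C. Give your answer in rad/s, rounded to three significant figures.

ω = 17.1 rad/s
Crank pin A relative to C: A = (d + r cosθ, r sinθ); lever angle φ = atan2(r sinθ, d + r cosθ).
Differentiating tanφ: φ̇ = rω(d cosθ + r)/(d² + r² + 2dr cosθ).
d² + r² + 2dr cosθ = |CA|² = 0.00357186 m²;  d cosθ + r = -0.054366 m.
|ω_lever| = |0.071·17.1·-0.054366| / 0.00357186 = 18.479 rad/s.

18.5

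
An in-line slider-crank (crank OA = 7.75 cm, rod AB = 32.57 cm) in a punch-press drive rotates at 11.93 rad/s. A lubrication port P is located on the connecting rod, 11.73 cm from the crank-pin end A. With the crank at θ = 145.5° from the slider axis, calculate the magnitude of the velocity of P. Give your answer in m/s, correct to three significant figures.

ω = 11.93 rad/s.  Crank-pin speed |V_A| = rω = 0.92457 m/s, perpendicular to OA.
Rod angle: sinφ = −(r/L) sinθ ⇒ φ = -7.746°; ω_rod = −rω cosθ/√(L²−r²sin²θ) = +2.361 rad/s.
V_P = V_A + ω_rod × AP, with AP = 0.1173 m along the rod.
Components: V_Px = −rω sinθ − a·ω_rod·sinφ = -0.48636 m/s;  V_Py = rω cosθ + a·ω_rod·cosφ = -0.48755 m/s.
|V_P| = √(V_Px² + V_Py²) = 0.68866 m/s.

0.689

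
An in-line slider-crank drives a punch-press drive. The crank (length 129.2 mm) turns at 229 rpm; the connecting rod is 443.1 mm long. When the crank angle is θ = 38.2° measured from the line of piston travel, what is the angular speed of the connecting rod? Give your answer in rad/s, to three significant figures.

ω = 23.98 rad/s (converted from 229 rpm).
The rod makes angle φ with the slider axis where L sinφ = r sinθ; differentiating, L cosφ·φ̇ = r ω cosθ.
L cosφ = √(L² − r² sin²θ) = 0.43584 m.
|ω_rod| = r ω |cosθ| / √(L² − r² sin²θ) = 0.1292·23.98·0.78586/0.43584 = 5.5866 rad/s.

5.59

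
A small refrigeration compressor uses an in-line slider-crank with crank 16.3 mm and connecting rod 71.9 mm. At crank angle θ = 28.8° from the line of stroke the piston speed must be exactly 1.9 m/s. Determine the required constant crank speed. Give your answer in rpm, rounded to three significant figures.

1930

For an in-line slider-crank, |v_piston| = rω|sinθ|·[1 + r cosθ/√(L² − r² sin²θ)].
With r = 0.0163 m, L = 0.0719 m, θ = 28.8°: the bracketed kinematic factor |dx/dθ| = 0.009422 m.
ω = v/|dx/dθ| = 1.9/0.009422 = 201.66 rad/s.
N = 60ω/(2π) = 1925.7 rpm.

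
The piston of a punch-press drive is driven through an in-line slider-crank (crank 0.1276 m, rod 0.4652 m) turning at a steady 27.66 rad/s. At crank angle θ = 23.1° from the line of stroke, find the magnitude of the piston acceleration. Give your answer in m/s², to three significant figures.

109

ω = 27.66 rad/s
x(θ) = r cosθ + √(L² − r² sin²θ); with ω constant, a = ω²·d²x/dθ².
d²x/dθ² = −r cosθ − r²(cos2θ)/√u − r⁴ sin²2θ/(4u^{3/2}),  u = L² − r² sin²θ = 0.213905 m².
Substituting r = 0.1276 m, L = 0.4652 m, θ = 23.1°: d²x/dθ² = -0.14208 m.
a = ω²·d²x/dθ² = (27.66)²·(-0.14208) = -108.71 m/s²;  |a| = 108.71 m/s².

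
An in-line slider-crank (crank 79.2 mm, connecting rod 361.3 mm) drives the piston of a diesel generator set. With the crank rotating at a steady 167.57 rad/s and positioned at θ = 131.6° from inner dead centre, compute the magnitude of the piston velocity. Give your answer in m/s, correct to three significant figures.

ω = 167.6 rad/s
For an in-line slider-crank, x = r cosθ + √(L² − r² sin²θ), so v = −rω sinθ·[1 + r cosθ/√(L² − r² sin²θ)].
With r = 0.0792 m, L = 0.3613 m, θ = 131.6°: √(L² − r² sin²θ) = 0.35641 m.
v = −0.0792·167.6·0.74780·[1 + 0.0792·-0.66393/0.35641] = -8.4602 m/s.
|v| = 8.4602 m/s.

8.46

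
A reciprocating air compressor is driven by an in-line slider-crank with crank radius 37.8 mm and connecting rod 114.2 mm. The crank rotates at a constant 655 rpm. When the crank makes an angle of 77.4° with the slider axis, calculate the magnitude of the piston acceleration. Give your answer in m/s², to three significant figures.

17.1

ω = 2π·655/60 = 68.59 rad/s
x(θ) = r cosθ + √(L² − r² sin²θ); with ω constant, a = ω²·d²x/dθ².
d²x/dθ² = −r cosθ − r²(cos2θ)/√u − r⁴ sin²2θ/(4u^{3/2}),  u = L² − r² sin²θ = 0.0116808 m².
Substituting r = 0.0378 m, L = 0.1142 m, θ = 77.4°: d²x/dθ² = +0.0036431 m.
a = ω²·d²x/dθ² = (68.59)²·(+0.0036431) = +17.14 m/s²;  |a| = 17.14 m/s².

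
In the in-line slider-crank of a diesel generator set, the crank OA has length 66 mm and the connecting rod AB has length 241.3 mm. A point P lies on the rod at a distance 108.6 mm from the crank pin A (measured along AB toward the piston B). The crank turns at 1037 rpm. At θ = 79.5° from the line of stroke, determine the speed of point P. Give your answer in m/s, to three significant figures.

ω = 108.6 rad/s.  Crank-pin speed |V_A| = rω = 7.1672 m/s, perpendicular to OA.
Rod angle: sinφ = −(r/L) sinθ ⇒ φ = -15.601°; ω_rod = −rω cosθ/√(L²−r²sin²θ) = -5.6199 rad/s.
V_P = V_A + ω_rod × AP, with AP = 0.1086 m along the rod.
Components: V_Px = −rω sinθ − a·ω_rod·sinφ = -7.2114 m/s;  V_Py = rω cosθ + a·ω_rod·cosφ = +0.71829 m/s.
|V_P| = √(V_Px² + V_Py²) = 7.247 m/s.

7.25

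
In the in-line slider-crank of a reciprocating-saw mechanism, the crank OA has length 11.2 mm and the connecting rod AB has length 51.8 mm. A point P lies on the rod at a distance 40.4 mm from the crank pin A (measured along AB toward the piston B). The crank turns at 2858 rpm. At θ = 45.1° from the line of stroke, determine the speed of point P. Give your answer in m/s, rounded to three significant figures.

2.71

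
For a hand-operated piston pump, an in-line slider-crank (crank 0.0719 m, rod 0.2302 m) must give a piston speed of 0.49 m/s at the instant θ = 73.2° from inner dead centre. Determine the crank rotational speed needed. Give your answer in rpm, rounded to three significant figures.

For an in-line slider-crank, |v_piston| = rω|sinθ|·[1 + r cosθ/√(L² − r² sin²θ)].
With r = 0.0719 m, L = 0.2302 m, θ = 73.2°: the bracketed kinematic factor |dx/dθ| = 0.075343 m.
ω = v/|dx/dθ| = 0.49/0.075343 = 6.5036 rad/s.
N = 60ω/(2π) = 62.105 rpm.

62.1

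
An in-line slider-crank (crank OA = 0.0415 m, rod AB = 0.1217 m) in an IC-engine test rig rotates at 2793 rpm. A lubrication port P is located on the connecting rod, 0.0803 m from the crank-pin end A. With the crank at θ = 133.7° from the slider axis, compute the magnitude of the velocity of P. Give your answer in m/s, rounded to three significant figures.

7.90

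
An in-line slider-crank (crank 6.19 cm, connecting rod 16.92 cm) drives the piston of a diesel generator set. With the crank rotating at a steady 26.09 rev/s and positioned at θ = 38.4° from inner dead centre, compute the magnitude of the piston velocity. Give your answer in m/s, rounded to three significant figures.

ω = 2π·26.1 = 163.9 rad/s
For an in-line slider-crank, x = r cosθ + √(L² − r² sin²θ), so v = −rω sinθ·[1 + r cosθ/√(L² − r² sin²θ)].
With r = 0.0619 m, L = 0.1692 m, θ = 38.4°: √(L² − r² sin²θ) = 0.16477 m.
v = −0.0619·163.9·0.62115·[1 + 0.0619·0.78369/0.16477] = -8.1585 m/s.
|v| = 8.1585 m/s.

8.16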